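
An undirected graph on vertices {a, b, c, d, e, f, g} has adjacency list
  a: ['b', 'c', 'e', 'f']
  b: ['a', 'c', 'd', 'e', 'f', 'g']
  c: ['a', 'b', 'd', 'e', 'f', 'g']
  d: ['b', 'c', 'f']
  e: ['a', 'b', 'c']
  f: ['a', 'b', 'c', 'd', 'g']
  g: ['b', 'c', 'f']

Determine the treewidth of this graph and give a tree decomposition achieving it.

Treewidth 3.
Bags: B1 = {a, b, c, f}  B2 = {b, c, d, f}  B3 = {a, b, c, e}  B4 = {b, c, f, g}
Tree: B1–B2, B1–B3, B1–B4

Every bag has size at most 4, so the width is 4 − 1 = 3 and tw(G) ≤ 3. For the lower bound, the 4 vertices {a, b, c, e} are pairwise adjacent, and any tree decomposition puts a clique entirely inside one bag — forcing width ≥ 3. The upper and lower bounds meet at 3, so that is the treewidth.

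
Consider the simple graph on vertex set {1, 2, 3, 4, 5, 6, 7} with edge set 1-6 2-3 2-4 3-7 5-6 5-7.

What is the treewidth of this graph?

A width-1 tree decomposition is:
Bags: B1 = {1, 6}  B2 = {5, 6}  B3 = {5, 7}  B4 = {3, 7}  B5 = {2, 3}  B6 = {2, 4}
Tree: B1–B2, B2–B3, B3–B4, B4–B5, B5–B6
Every bag has size at most 2, so the width is 2 − 1 = 1 and tw(G) ≤ 1. G has an edge, so its treewidth is at least 1. Therefore the treewidth is 1.

1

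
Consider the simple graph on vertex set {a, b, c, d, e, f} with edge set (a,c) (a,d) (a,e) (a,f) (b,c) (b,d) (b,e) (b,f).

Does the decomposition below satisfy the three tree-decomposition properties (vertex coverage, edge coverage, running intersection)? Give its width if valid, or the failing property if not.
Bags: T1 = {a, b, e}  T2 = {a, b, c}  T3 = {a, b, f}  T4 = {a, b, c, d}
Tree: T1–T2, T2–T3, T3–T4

No — bags containing vertex c are not connected in the tree.

A tree decomposition must satisfy three properties: every vertex lies in some bag; for every edge, both endpoints lie together in some bag; and for every vertex, the bags containing it form a connected subtree. Here bags containing vertex c are not connected in the tree, so the decomposition is invalid.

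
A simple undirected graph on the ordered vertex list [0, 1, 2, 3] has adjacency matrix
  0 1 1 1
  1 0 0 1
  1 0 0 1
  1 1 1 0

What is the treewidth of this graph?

A width-2 tree decomposition is:
Bags: B1 = {0, 2, 3}  B2 = {0, 1, 3}
Tree: B1–B2
The largest bag has 3 vertices, giving width 2; this decomposition certifies tw(G) ≤ 2. Conversely, {0, 1, 3} is a clique of size 3, and the vertices of any clique must share a bag in every tree decomposition; so some bag has ≥ 3 vertices and tw(G) ≥ 2. Combining the bounds, tw(G) = 2.

2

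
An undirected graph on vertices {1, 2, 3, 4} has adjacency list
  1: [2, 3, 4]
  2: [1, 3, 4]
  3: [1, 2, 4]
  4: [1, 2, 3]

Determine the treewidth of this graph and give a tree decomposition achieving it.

Treewidth 3.
One optimal decomposition is:
Bags: B1 = {1, 2, 3, 4}
Tree: (single bag)

With just one bag of size 4, the width is 4 − 1 = 3, so tw(G) ≤ 3. For the lower bound, the 4 vertices {1, 2, 3, 4} are pairwise adjacent, and any tree decomposition puts a clique entirely inside one bag — forcing width ≥ 3. Hence tw(G) = 3 exactly.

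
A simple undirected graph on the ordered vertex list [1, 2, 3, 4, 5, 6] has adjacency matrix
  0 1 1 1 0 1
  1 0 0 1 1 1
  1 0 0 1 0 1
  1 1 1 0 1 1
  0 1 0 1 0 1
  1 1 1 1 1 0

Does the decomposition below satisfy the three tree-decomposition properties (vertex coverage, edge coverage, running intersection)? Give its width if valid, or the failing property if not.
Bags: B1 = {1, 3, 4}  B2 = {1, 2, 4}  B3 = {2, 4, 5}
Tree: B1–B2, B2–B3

No — vertex 6 appears in no bag.

A tree decomposition must satisfy three properties: every vertex lies in some bag; for every edge, both endpoints lie together in some bag; and for every vertex, the bags containing it form a connected subtree. Here vertex 6 appears in no bag, so the decomposition is invalid.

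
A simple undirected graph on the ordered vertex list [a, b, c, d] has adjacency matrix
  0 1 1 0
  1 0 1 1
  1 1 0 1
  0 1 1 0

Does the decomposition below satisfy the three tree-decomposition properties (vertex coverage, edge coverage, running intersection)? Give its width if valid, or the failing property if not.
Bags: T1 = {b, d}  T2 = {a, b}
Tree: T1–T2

A tree decomposition must satisfy three properties: every vertex lies in some bag; for every edge, both endpoints lie together in some bag; and for every vertex, the bags containing it form a connected subtree. Here vertex c appears in no bag, so the decomposition is invalid.

No — vertex c appears in no bag.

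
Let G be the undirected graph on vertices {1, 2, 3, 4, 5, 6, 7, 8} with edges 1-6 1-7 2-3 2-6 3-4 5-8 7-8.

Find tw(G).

A width-1 tree decomposition is:
Bags: B1 = {5, 8}  B2 = {7, 8}  B3 = {1, 7}  B4 = {1, 6}  B5 = {2, 6}  B6 = {2, 3}  B7 = {3, 4}
Tree: B1–B2, B2–B3, B3–B4, B4–B5, B5–B6, B6–B7
Each bag holds 2 vertices, so the decomposition has width 1, which upper-bounds the treewidth. Any graph with an edge has treewidth ≥ 1, and G has the edge 5–8. The upper and lower bounds meet at 1, so that is the treewidth.

1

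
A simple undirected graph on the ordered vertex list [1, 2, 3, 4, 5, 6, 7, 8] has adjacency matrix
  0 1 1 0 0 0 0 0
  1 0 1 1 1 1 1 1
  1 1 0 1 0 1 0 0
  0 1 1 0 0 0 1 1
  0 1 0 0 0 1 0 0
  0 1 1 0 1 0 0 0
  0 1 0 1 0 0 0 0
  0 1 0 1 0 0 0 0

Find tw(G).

A width-2 tree decomposition is:
Bags: B1 = {2, 3, 6}  B2 = {2, 3, 4}  B3 = {2, 4, 8}  B4 = {2, 4, 7}  B5 = {2, 5, 6}  B6 = {1, 2, 3}
Tree: B1–B2, B2–B3, B3–B4, B1–B5, B2–B6
The largest bag has 3 vertices, giving width 2; this decomposition certifies tw(G) ≤ 2. On the other hand G contains the 3-clique {2, 4, 8}. A clique must lie in a single bag of any decomposition, so no decomposition can have width below 2. The upper and lower bounds meet at 2, so that is the treewidth.

2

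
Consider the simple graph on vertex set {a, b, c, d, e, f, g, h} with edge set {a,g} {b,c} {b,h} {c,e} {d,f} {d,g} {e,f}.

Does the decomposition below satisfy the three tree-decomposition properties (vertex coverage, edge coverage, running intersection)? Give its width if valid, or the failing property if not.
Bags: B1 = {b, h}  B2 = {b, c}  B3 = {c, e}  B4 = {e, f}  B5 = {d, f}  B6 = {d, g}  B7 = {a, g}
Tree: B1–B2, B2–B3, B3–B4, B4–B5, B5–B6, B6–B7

Every vertex of G appears in some bag (union = {a, b, c, d, e, f, g, h}); every edge is covered by a bag; and for each vertex v the set of bags containing v is connected in the bag tree. The decomposition is therefore valid. The largest bag has 2 vertices, so the width is 1.

Yes; width 1.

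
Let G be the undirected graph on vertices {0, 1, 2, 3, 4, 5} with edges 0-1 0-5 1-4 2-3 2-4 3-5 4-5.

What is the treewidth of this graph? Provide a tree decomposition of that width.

The largest bag has 3 vertices, giving width 2; this decomposition certifies tw(G) ≤ 2. Since 3–2–4–5–3 is a cycle in G, G is not acyclic. Forests are exactly the graphs of treewidth ≤ 1, so tw(G) ≥ 2. Hence tw(G) = 2 exactly.

Treewidth 2.
One such decomposition:
Bags: B1 = {2, 3, 5}  B2 = {2, 4, 5}  B3 = {0, 4, 5}  B4 = {0, 1, 4}
Tree: B1–B2, B2–B3, B3–B4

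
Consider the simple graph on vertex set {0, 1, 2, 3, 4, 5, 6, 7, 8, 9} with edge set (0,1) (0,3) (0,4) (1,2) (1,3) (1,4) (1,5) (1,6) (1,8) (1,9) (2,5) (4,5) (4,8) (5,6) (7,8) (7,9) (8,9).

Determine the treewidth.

A width-2 tree decomposition is:
Bags: B1 = {1, 4, 5}  B2 = {0, 1, 4}  B3 = {0, 1, 3}  B4 = {1, 5, 6}  B5 = {1, 2, 5}  B6 = {1, 4, 8}  B7 = {1, 8, 9}  B8 = {7, 8, 9}
Tree: B1–B2, B2–B3, B1–B4, B4–B5, B2–B6, B6–B7, B7–B8
Each bag holds 3 vertices, so the decomposition has width 2, which upper-bounds the treewidth. On the other hand G contains the 3-clique {1, 2, 5}. A clique must lie in a single bag of any decomposition, so no decomposition can have width below 2. Combining the bounds, tw(G) = 2.

2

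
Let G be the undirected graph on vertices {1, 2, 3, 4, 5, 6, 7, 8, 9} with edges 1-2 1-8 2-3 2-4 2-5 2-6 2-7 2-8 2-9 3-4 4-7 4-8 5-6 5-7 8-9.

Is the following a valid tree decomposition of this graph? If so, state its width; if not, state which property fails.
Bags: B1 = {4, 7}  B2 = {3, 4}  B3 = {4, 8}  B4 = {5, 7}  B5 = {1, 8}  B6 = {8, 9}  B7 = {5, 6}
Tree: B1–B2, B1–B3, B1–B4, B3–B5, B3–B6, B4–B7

A tree decomposition must satisfy three properties: every vertex lies in some bag; for every edge, both endpoints lie together in some bag; and for every vertex, the bags containing it form a connected subtree. Here vertex 2 appears in no bag, so the decomposition is invalid.

No — vertex 2 appears in no bag.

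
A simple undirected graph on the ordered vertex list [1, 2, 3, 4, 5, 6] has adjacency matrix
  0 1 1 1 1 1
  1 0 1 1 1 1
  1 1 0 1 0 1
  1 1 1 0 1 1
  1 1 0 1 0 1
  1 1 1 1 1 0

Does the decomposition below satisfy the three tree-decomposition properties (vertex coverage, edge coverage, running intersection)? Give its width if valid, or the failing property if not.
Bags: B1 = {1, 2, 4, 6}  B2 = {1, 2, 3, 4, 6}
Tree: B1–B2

No — vertex 5 appears in no bag.

A tree decomposition must satisfy three properties: every vertex lies in some bag; for every edge, both endpoints lie together in some bag; and for every vertex, the bags containing it form a connected subtree. Here vertex 5 appears in no bag, so the decomposition is invalid.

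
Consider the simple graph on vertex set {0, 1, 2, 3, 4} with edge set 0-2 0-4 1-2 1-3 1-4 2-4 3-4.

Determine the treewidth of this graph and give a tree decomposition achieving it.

The largest bag has 3 vertices, giving width 2; this decomposition certifies tw(G) ≤ 2. On the other hand G contains the 3-clique {0, 2, 4}. A clique must lie in a single bag of any decomposition, so no decomposition can have width below 2. Therefore the treewidth is 2.

Treewidth 2.
One optimal decomposition is:
Bags: B1 = {1, 2, 4}  B2 = {1, 3, 4}  B3 = {0, 2, 4}
Tree: B1–B2, B1–B3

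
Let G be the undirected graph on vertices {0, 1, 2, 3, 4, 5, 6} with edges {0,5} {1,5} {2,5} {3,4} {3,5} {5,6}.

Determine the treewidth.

A width-1 tree decomposition is:
Bags: B1 = {3, 5}  B2 = {1, 5}  B3 = {3, 4}  B4 = {5, 6}  B5 = {2, 5}  B6 = {0, 5}
Tree: B1–B2, B1–B3, B1–B4, B1–B5, B1–B6
Every bag has size at most 2, so the width is 2 − 1 = 1 and tw(G) ≤ 1. G has an edge, so its treewidth is at least 1. Hence tw(G) = 1 exactly.

1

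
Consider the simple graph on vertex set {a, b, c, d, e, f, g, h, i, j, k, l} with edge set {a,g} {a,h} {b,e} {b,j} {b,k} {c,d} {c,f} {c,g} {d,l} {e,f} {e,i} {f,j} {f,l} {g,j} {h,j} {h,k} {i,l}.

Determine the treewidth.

A width-3 tree decomposition is:
Bags: B1 = {a, b, h, k}  B2 = {a, b, h, j}  B3 = {a, b, g, j}  B4 = {b, e, g, j}  B5 = {e, f, g, j}  B6 = {c, e, f, g}  B7 = {c, e, f, i}  B8 = {c, f, i, l}  B9 = {c, d, i, l}
Tree: B1–B2, B2–B3, B3–B4, B4–B5, B5–B6, B6–B7, B7–B8, B8–B9
Every bag has size at most 4, so the width is 4 − 1 = 3 and tw(G) ≤ 3. For the lower bound: the 4 vertex sets {a,h,k}, {b}, {j}, {c,e,f,g} are disjoint, each induces a connected subgraph, and every pair is joined by at least one edge of G. Contracting each set to a single vertex therefore yields K_{4} as a minor, and since treewidth is minor-monotone, tw(G) ≥ tw(K_{4}) = 3. Hence tw(G) = 3 exactly.

3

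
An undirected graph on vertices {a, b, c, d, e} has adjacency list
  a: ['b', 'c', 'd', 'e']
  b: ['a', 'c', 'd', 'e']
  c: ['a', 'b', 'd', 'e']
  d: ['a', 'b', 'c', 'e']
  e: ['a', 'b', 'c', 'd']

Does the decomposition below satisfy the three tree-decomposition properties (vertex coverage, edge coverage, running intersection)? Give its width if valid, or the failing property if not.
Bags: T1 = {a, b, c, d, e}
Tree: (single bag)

Checking the three conditions: (i) the bags cover all of {a, b, c, d, e}; (ii) for each edge, some bag contains both endpoints; (iii) the bags containing any fixed vertex form a subtree. All hold, so the decomposition is valid with width 5 − 1 = 4.

Yes; width 4.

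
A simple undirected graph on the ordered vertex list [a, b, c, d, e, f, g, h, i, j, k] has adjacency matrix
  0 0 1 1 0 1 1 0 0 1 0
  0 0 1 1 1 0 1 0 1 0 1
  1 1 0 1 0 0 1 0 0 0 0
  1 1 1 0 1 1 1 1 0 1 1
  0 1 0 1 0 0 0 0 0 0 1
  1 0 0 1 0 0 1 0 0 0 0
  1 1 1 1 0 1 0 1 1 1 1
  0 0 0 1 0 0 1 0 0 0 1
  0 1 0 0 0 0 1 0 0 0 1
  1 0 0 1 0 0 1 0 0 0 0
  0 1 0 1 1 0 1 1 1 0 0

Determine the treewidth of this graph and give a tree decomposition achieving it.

Each bag holds 4 vertices, so the decomposition has width 3, which upper-bounds the treewidth. Conversely, {d, g, h, k} is a clique of size 4, and the vertices of any clique must share a bag in every tree decomposition; so some bag has ≥ 4 vertices and tw(G) ≥ 3. Therefore the treewidth is 3.

Treewidth 3.
One such decomposition:
Bags: B1 = {b, c, d, g}  B2 = {a, c, d, g}  B3 = {b, d, g, k}  B4 = {d, g, h, k}  B5 = {a, d, g, j}  B6 = {a, d, f, g}  B7 = {b, d, e, k}  B8 = {b, g, i, k}
Tree: B1–B2, B1–B3, B3–B4, B2–B5, B5–B6, B3–B7, B3–B8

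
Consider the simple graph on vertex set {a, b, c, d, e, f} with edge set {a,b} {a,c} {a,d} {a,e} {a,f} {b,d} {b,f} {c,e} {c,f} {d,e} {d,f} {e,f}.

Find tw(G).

A width-3 tree decomposition is:
Bags: B1 = {a, d, e, f}  B2 = {a, b, d, f}  B3 = {a, c, e, f}
Tree: B1–B2, B1–B3
Each bag holds 4 vertices, so the decomposition has width 3, which upper-bounds the treewidth. On the other hand G contains the 4-clique {a, d, e, f}. A clique must lie in a single bag of any decomposition, so no decomposition can have width below 3. Therefore the treewidth is 3.

3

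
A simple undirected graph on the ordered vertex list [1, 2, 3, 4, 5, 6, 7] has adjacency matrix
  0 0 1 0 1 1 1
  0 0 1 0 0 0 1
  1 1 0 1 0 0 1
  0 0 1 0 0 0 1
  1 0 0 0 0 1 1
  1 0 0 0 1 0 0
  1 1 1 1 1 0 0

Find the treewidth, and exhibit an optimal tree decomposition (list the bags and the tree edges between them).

Every bag has size at most 3, so the width is 3 − 1 = 2 and tw(G) ≤ 2. On the other hand G contains the 3-clique {1, 5, 6}. A clique must lie in a single bag of any decomposition, so no decomposition can have width below 2. Hence tw(G) = 2 exactly.

Treewidth 2.
One such decomposition:
Bags: B1 = {2, 3, 7}  B2 = {1, 3, 7}  B3 = {1, 5, 7}  B4 = {1, 5, 6}  B5 = {3, 4, 7}
Tree: B1–B2, B2–B3, B3–B4, B1–B5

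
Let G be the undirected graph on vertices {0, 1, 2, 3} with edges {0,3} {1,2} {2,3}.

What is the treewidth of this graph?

1

A width-1 tree decomposition is:
Bags: B1 = {2, 3}  B2 = {1, 2}  B3 = {0, 3}
Tree: B1–B2, B1–B3
The largest bag has 2 vertices, giving width 1; this decomposition certifies tw(G) ≤ 1. Any graph with an edge has treewidth ≥ 1, and G has the edge 3–2. Combining the bounds, tw(G) = 1.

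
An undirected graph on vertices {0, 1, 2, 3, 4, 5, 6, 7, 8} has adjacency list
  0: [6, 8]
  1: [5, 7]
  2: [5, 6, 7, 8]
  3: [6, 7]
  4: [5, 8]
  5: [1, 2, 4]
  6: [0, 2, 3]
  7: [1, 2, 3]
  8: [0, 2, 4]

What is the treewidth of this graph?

3

A width-3 tree decomposition is:
Bags: B1 = {0, 4, 6, 8}  B2 = {2, 4, 6, 8}  B3 = {2, 4, 5, 6}  B4 = {2, 3, 5, 6}  B5 = {2, 3, 5, 7}  B6 = {1, 3, 5, 7}
Tree: B1–B2, B2–B3, B3–B4, B4–B5, B5–B6
The largest bag has 4 vertices, giving width 3; this decomposition certifies tw(G) ≤ 3. For the lower bound: the 4 vertex sets {0,4,8}, {6}, {2}, {1,3,5,7} are disjoint, each induces a connected subgraph, and every pair is joined by at least one edge of G. Contracting each set to a single vertex therefore yields K_{4} as a minor, and since treewidth is minor-monotone, tw(G) ≥ tw(K_{4}) = 3. Combining the bounds, tw(G) = 3.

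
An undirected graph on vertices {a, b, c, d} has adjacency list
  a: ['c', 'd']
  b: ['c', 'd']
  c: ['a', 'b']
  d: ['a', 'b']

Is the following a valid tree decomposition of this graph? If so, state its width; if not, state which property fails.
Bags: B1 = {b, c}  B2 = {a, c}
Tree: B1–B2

A tree decomposition must satisfy three properties: every vertex lies in some bag; for every edge, both endpoints lie together in some bag; and for every vertex, the bags containing it form a connected subtree. Here vertex d appears in no bag, so the decomposition is invalid.

No — vertex d appears in no bag.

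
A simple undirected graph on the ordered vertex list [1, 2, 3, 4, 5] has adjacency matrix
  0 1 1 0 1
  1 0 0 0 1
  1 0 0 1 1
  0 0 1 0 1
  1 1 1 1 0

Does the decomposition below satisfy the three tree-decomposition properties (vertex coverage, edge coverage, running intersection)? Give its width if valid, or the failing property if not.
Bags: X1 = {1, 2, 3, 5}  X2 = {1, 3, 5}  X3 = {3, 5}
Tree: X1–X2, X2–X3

A tree decomposition must satisfy three properties: every vertex lies in some bag; for every edge, both endpoints lie together in some bag; and for every vertex, the bags containing it form a connected subtree. Here vertex 4 appears in no bag, so the decomposition is invalid.

No — vertex 4 appears in no bag.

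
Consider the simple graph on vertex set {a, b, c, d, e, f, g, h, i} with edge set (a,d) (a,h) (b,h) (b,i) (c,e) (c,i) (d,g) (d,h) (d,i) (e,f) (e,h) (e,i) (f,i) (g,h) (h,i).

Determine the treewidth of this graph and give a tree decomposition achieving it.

Every bag has size at most 3, so the width is 3 − 1 = 2 and tw(G) ≤ 2. On the other hand G contains the 3-clique {d, g, h}. A clique must lie in a single bag of any decomposition, so no decomposition can have width below 2. Combining the bounds, tw(G) = 2.

Treewidth 2.
Bags: B1 = {a, d, h}  B2 = {d, h, i}  B3 = {d, g, h}  B4 = {e, h, i}  B5 = {b, h, i}  B6 = {c, e, i}  B7 = {e, f, i}
Tree: B1–B2, B1–B3, B2–B4, B2–B5, B4–B6, B4–B7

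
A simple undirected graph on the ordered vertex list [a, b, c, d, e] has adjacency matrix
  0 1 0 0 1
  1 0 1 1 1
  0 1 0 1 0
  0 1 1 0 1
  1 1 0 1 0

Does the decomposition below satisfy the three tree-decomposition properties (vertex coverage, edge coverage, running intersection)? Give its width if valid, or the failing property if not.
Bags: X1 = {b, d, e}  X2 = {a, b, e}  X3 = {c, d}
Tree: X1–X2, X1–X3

No — edge (b,c) lies in no bag.

A tree decomposition must satisfy three properties: every vertex lies in some bag; for every edge, both endpoints lie together in some bag; and for every vertex, the bags containing it form a connected subtree. Here edge (b,c) lies in no bag, so the decomposition is invalid.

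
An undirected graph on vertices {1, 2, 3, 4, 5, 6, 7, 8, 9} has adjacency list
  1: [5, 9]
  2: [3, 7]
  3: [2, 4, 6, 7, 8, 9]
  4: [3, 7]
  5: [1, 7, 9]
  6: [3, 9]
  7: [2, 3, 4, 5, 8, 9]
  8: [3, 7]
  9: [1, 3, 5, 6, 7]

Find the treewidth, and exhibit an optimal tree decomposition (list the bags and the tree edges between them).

Treewidth 2.
One optimal decomposition is:
Bags: B1 = {3, 7, 8}  B2 = {3, 4, 7}  B3 = {3, 7, 9}  B4 = {2, 3, 7}  B5 = {3, 6, 9}  B6 = {5, 7, 9}  B7 = {1, 5, 9}
Tree: B1–B2, B1–B3, B2–B4, B3–B5, B3–B6, B6–B7

Every bag has size at most 3, so the width is 3 − 1 = 2 and tw(G) ≤ 2. For the lower bound, the 3 vertices {1, 5, 9} are pairwise adjacent, and any tree decomposition puts a clique entirely inside one bag — forcing width ≥ 2. Hence tw(G) = 2 exactly.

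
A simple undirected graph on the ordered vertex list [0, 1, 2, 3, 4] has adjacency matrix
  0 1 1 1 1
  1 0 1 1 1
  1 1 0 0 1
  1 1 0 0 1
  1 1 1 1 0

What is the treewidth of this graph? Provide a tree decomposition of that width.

The largest bag has 4 vertices, giving width 3; this decomposition certifies tw(G) ≤ 3. For the lower bound, the 4 vertices {0, 1, 2, 4} are pairwise adjacent, and any tree decomposition puts a clique entirely inside one bag — forcing width ≥ 3. Hence tw(G) = 3 exactly.

Treewidth 3.
One such decomposition:
Bags: B1 = {0, 1, 3, 4}  B2 = {0, 1, 2, 4}
Tree: B1–B2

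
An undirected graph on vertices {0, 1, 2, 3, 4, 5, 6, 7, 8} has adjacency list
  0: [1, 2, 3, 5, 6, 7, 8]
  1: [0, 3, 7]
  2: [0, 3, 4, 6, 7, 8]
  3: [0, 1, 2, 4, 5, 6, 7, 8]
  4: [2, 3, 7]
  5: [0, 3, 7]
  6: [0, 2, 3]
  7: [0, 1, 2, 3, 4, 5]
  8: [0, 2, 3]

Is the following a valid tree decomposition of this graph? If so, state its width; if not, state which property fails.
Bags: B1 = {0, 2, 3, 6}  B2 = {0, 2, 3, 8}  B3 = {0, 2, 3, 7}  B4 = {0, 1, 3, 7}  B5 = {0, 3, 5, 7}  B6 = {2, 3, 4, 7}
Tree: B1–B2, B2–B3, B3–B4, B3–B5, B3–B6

Yes; width 3.

Every vertex of G appears in some bag (union = {0, 1, 2, 3, 4, 5, 6, 7, 8}); every edge is covered by a bag; and for each vertex v the set of bags containing v is connected in the bag tree. The decomposition is therefore valid. The largest bag has 4 vertices, so the width is 3.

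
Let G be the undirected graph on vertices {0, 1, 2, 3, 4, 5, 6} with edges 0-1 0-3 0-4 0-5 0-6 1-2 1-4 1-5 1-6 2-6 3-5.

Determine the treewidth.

2

A width-2 tree decomposition is:
Bags: B1 = {0, 1, 5}  B2 = {0, 1, 6}  B3 = {0, 1, 4}  B4 = {0, 3, 5}  B5 = {1, 2, 6}
Tree: B1–B2, B2–B3, B1–B4, B2–B5
Every bag has size at most 3, so the width is 3 − 1 = 2 and tw(G) ≤ 2. Conversely, {0, 1, 4} is a clique of size 3, and the vertices of any clique must share a bag in every tree decomposition; so some bag has ≥ 3 vertices and tw(G) ≥ 2. Combining the bounds, tw(G) = 2.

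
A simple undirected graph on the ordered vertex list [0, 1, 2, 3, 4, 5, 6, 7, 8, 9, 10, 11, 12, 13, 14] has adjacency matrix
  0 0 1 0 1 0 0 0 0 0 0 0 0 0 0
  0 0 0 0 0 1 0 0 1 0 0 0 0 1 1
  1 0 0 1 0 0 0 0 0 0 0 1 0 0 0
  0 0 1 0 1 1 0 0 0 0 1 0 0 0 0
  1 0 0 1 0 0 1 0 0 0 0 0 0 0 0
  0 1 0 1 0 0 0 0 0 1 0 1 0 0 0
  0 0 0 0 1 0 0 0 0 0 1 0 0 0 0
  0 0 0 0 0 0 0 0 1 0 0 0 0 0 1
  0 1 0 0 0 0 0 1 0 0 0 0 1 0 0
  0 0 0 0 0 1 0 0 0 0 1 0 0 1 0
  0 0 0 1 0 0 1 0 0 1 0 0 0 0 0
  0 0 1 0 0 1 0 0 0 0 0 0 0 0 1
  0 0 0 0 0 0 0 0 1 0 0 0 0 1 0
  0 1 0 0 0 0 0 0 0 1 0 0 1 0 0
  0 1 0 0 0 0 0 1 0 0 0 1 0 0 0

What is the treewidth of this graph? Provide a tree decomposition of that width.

Every bag has size at most 4, so the width is 4 − 1 = 3 and tw(G) ≤ 3. For the lower bound: the 4 vertex sets {0,4,6}, {10}, {3}, {2,5,9,11} are disjoint, each induces a connected subgraph, and every pair is joined by at least one edge of G. Contracting each set to a single vertex therefore yields K_{4} as a minor, and since treewidth is minor-monotone, tw(G) ≥ tw(K_{4}) = 3. The upper and lower bounds meet at 3, so that is the treewidth.

Treewidth 3.
Bags: B1 = {0, 4, 6, 10}  B2 = {0, 3, 4, 10}  B3 = {0, 2, 3, 10}  B4 = {2, 3, 9, 10}  B5 = {2, 3, 5, 9}  B6 = {2, 5, 9, 11}  B7 = {5, 9, 11, 13}  B8 = {1, 5, 11, 13}  B9 = {1, 11, 13, 14}  B10 = {1, 12, 13, 14}  B11 = {1, 8, 12, 14}  B12 = {7, 8, 12, 14}
Tree: B1–B2, B2–B3, B3–B4, B4–B5, B5–B6, B6–B7, B7–B8, B8–B9, B9–B10, B10–B11, B11–B12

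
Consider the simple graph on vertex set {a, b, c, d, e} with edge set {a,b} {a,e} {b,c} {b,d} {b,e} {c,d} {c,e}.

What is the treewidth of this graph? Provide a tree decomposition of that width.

Treewidth 2.
Bags: B1 = {b, c, d}  B2 = {b, c, e}  B3 = {a, b, e}
Tree: B1–B2, B2–B3

Each bag holds 3 vertices, so the decomposition has width 2, which upper-bounds the treewidth. For the lower bound, the 3 vertices {b, c, d} are pairwise adjacent, and any tree decomposition puts a clique entirely inside one bag — forcing width ≥ 2. Hence tw(G) = 2 exactly.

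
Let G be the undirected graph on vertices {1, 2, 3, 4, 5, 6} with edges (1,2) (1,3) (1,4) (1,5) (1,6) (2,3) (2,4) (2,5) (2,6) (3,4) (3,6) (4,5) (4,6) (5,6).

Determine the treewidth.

A width-4 tree decomposition is:
Bags: B1 = {1, 2, 4, 5, 6}  B2 = {1, 2, 3, 4, 6}
Tree: B1–B2
The largest bag has 5 vertices, giving width 4; this decomposition certifies tw(G) ≤ 4. Conversely, {1, 2, 3, 4, 6} is a clique of size 5, and the vertices of any clique must share a bag in every tree decomposition; so some bag has ≥ 5 vertices and tw(G) ≥ 4. Combining the bounds, tw(G) = 4.

4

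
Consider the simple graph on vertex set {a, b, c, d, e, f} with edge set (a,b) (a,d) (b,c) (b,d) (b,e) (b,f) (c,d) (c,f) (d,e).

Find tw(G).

A width-2 tree decomposition is:
Bags: B1 = {a, b, d}  B2 = {b, c, d}  B3 = {b, d, e}  B4 = {b, c, f}
Tree: B1–B2, B2–B3, B2–B4
Each bag holds 3 vertices, so the decomposition has width 2, which upper-bounds the treewidth. For the lower bound, the 3 vertices {b, d, e} are pairwise adjacent, and any tree decomposition puts a clique entirely inside one bag — forcing width ≥ 2. Combining the bounds, tw(G) = 2.

2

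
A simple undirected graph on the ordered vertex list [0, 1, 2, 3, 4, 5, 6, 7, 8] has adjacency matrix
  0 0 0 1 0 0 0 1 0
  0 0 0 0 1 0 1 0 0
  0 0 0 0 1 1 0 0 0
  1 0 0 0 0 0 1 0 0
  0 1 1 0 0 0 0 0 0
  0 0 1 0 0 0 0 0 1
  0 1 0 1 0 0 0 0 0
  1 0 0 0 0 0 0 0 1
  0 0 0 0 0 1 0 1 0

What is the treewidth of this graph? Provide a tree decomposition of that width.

Each bag holds 3 vertices, so the decomposition has width 2, which upper-bounds the treewidth. For the lower bound, G contains the cycle 1–4–2–5–8–7–0–3–6–1, so G is not a forest; only forests have treewidth ≤ 1, hence tw(G) ≥ 2. Therefore the treewidth is 2.

Treewidth 2.
One optimal decomposition is:
Bags: B1 = {1, 2, 4}  B2 = {1, 2, 5}  B3 = {1, 5, 8}  B4 = {1, 7, 8}  B5 = {0, 1, 7}  B6 = {0, 1, 3}  B7 = {1, 3, 6}
Tree: B1–B2, B2–B3, B3–B4, B4–B5, B5–B6, B6–B7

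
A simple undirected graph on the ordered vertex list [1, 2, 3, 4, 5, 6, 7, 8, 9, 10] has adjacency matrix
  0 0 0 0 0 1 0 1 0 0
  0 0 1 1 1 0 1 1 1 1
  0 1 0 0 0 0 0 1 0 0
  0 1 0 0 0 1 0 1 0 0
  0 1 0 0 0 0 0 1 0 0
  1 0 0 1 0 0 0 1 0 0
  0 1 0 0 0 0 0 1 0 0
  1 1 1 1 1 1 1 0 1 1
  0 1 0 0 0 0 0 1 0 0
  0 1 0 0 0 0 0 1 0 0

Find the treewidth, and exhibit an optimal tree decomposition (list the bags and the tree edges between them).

Treewidth 2.
One such decomposition:
Bags: B1 = {2, 7, 8}  B2 = {2, 5, 8}  B3 = {2, 4, 8}  B4 = {4, 6, 8}  B5 = {1, 6, 8}  B6 = {2, 8, 9}  B7 = {2, 8, 10}  B8 = {2, 3, 8}
Tree: B1–B2, B1–B3, B3–B4, B4–B5, B1–B6, B2–B7, B2–B8

The largest bag has 3 vertices, giving width 2; this decomposition certifies tw(G) ≤ 2. On the other hand G contains the 3-clique {1, 6, 8}. A clique must lie in a single bag of any decomposition, so no decomposition can have width below 2. Hence tw(G) = 2 exactly.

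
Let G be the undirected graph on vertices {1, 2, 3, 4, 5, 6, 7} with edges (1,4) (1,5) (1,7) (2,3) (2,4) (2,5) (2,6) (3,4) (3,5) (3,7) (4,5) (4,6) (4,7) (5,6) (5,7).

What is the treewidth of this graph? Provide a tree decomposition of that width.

Each bag holds 4 vertices, so the decomposition has width 3, which upper-bounds the treewidth. For the lower bound, the 4 vertices {1, 4, 5, 7} are pairwise adjacent, and any tree decomposition puts a clique entirely inside one bag — forcing width ≥ 3. Therefore the treewidth is 3.

Treewidth 3.
One such decomposition:
Bags: B1 = {3, 4, 5, 7}  B2 = {2, 3, 4, 5}  B3 = {1, 4, 5, 7}  B4 = {2, 4, 5, 6}
Tree: B1–B2, B1–B3, B2–B4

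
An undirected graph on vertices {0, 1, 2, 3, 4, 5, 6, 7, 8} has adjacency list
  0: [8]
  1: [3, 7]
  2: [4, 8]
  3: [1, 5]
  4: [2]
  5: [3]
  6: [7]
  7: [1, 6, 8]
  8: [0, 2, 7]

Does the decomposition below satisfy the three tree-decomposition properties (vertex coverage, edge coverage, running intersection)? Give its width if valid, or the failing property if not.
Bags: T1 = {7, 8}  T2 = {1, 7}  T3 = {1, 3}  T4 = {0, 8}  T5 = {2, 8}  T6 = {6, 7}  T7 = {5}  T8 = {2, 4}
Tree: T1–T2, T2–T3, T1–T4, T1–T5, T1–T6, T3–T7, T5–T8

No — edge (3,5) lies in no bag.

A tree decomposition must satisfy three properties: every vertex lies in some bag; for every edge, both endpoints lie together in some bag; and for every vertex, the bags containing it form a connected subtree. Here edge (3,5) lies in no bag, so the decomposition is invalid.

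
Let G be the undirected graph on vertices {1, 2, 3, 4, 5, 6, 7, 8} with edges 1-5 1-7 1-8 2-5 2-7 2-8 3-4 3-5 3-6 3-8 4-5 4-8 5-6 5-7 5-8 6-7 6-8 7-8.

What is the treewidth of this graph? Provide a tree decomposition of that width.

Treewidth 3.
One optimal decomposition is:
Bags: B1 = {3, 5, 6, 8}  B2 = {5, 6, 7, 8}  B3 = {1, 5, 7, 8}  B4 = {2, 5, 7, 8}  B5 = {3, 4, 5, 8}
Tree: B1–B2, B2–B3, B3–B4, B1–B5

Every bag has size at most 4, so the width is 4 − 1 = 3 and tw(G) ≤ 3. Conversely, {3, 4, 5, 8} is a clique of size 4, and the vertices of any clique must share a bag in every tree decomposition; so some bag has ≥ 4 vertices and tw(G) ≥ 3. Therefore the treewidth is 3.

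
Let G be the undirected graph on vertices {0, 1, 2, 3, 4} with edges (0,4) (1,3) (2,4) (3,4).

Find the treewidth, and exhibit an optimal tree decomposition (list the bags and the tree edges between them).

Every bag has size at most 2, so the width is 2 − 1 = 1 and tw(G) ≤ 1. Any graph with an edge has treewidth ≥ 1, and G has the edge 4–2. Combining the bounds, tw(G) = 1.

Treewidth 1.
One optimal decomposition is:
Bags: B1 = {2, 4}  B2 = {3, 4}  B3 = {0, 4}  B4 = {1, 3}
Tree: B1–B2, B2–B3, B2–B4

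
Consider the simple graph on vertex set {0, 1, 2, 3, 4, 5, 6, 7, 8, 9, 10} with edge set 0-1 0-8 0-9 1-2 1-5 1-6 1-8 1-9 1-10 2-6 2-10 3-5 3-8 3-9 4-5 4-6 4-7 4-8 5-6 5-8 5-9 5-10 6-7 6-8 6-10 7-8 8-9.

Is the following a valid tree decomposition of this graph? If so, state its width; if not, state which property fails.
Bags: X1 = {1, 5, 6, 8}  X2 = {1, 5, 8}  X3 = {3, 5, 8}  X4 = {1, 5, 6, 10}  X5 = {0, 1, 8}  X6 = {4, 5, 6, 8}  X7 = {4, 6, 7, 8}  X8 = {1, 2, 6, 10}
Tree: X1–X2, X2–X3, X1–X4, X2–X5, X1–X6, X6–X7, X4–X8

No — vertex 9 appears in no bag.

A tree decomposition must satisfy three properties: every vertex lies in some bag; for every edge, both endpoints lie together in some bag; and for every vertex, the bags containing it form a connected subtree. Here vertex 9 appears in no bag, so the decomposition is invalid.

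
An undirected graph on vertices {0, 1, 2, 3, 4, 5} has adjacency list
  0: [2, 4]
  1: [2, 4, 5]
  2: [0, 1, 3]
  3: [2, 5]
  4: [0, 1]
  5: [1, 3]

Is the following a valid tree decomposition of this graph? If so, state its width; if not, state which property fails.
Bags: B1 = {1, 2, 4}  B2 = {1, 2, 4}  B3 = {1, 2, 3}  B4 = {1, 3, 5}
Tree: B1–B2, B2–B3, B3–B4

A tree decomposition must satisfy three properties: every vertex lies in some bag; for every edge, both endpoints lie together in some bag; and for every vertex, the bags containing it form a connected subtree. Here vertex 0 appears in no bag, so the decomposition is invalid.

No — vertex 0 appears in no bag.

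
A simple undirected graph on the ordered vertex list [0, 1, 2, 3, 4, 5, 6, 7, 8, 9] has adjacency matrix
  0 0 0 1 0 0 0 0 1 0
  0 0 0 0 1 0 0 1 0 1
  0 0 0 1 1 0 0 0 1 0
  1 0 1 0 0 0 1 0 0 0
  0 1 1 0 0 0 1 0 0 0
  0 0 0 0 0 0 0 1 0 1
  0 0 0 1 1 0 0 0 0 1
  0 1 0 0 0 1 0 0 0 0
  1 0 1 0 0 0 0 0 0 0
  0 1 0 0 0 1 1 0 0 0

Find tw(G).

A width-2 tree decomposition is:
Bags: B1 = {0, 3, 8}  B2 = {2, 3, 8}  B3 = {2, 3, 6}  B4 = {2, 4, 6}  B5 = {4, 6, 9}  B6 = {1, 4, 9}  B7 = {1, 5, 9}  B8 = {1, 5, 7}
Tree: B1–B2, B2–B3, B3–B4, B4–B5, B5–B6, B6–B7, B7–B8
The largest bag has 3 vertices, giving width 2; this decomposition certifies tw(G) ≤ 2. The edges 0–8–2–3–0 form a cycle, so G is not a tree and its treewidth is at least 2. Combining the bounds, tw(G) = 2.

2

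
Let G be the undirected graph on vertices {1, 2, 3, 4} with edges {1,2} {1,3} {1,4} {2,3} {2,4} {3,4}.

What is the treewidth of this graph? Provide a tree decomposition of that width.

Treewidth 3.
One such decomposition:
Bags: B1 = {1, 2, 3, 4}
Tree: (single bag)

A single bag containing all 4 vertices is trivially a valid decomposition of width 3. For the lower bound, the 4 vertices {1, 2, 3, 4} are pairwise adjacent, and any tree decomposition puts a clique entirely inside one bag — forcing width ≥ 3. Combining the bounds, tw(G) = 3.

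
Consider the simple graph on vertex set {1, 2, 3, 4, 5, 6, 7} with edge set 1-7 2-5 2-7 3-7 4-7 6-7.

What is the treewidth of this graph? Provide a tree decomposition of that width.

Each bag holds 2 vertices, so the decomposition has width 1, which upper-bounds the treewidth. Since G has at least one edge (e.g. 7–3), it is not an edgeless graph, so tw(G) ≥ 1. Hence tw(G) = 1 exactly.

Treewidth 1.
Bags: B1 = {3, 7}  B2 = {1, 7}  B3 = {2, 7}  B4 = {2, 5}  B5 = {4, 7}  B6 = {6, 7}
Tree: B1–B2, B1–B3, B3–B4, B1–B5, B1–B6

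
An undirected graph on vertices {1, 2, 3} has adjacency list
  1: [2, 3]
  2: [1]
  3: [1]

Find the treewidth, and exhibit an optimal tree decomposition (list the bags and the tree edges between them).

Treewidth 1.
One such decomposition:
Bags: B1 = {1, 2}  B2 = {1, 3}
Tree: B1–B2

Every bag has size at most 2, so the width is 2 − 1 = 1 and tw(G) ≤ 1. Since G has at least one edge (e.g. 2–1), it is not an edgeless graph, so tw(G) ≥ 1. Hence tw(G) = 1 exactly.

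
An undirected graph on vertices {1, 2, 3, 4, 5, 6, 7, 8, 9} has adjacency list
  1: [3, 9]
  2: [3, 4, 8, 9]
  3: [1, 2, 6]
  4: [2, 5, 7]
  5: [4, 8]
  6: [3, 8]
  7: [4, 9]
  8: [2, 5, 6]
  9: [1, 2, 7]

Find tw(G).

3

A width-3 tree decomposition is:
Bags: B1 = {1, 3, 6, 8}  B2 = {1, 2, 3, 8}  B3 = {1, 2, 8, 9}  B4 = {2, 5, 8, 9}  B5 = {2, 4, 5, 9}  B6 = {4, 5, 7, 9}
Tree: B1–B2, B2–B3, B3–B4, B4–B5, B5–B6
The largest bag has 4 vertices, giving width 3; this decomposition certifies tw(G) ≤ 3. For the lower bound: the 4 vertex sets {1,3,6}, {8}, {2}, {4,5,7,9} are disjoint, each induces a connected subgraph, and every pair is joined by at least one edge of G. Contracting each set to a single vertex therefore yields K_{4} as a minor, and since treewidth is minor-monotone, tw(G) ≥ tw(K_{4}) = 3. The upper and lower bounds meet at 3, so that is the treewidth.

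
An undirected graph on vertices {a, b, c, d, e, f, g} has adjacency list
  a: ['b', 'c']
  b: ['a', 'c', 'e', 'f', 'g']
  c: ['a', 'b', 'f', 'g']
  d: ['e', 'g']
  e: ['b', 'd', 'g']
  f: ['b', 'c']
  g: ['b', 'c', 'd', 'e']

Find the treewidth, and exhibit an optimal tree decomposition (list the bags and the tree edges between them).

Treewidth 2.
One such decomposition:
Bags: B1 = {d, e, g}  B2 = {b, e, g}  B3 = {b, c, g}  B4 = {a, b, c}  B5 = {b, c, f}
Tree: B1–B2, B2–B3, B3–B4, B4–B5

The largest bag has 3 vertices, giving width 2; this decomposition certifies tw(G) ≤ 2. Conversely, {d, e, g} is a clique of size 3, and the vertices of any clique must share a bag in every tree decomposition; so some bag has ≥ 3 vertices and tw(G) ≥ 2. Therefore the treewidth is 2.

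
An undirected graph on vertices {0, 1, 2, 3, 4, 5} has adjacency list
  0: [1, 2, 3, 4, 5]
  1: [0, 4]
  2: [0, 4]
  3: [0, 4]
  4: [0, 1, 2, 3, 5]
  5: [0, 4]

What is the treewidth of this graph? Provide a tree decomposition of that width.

Treewidth 2.
One optimal decomposition is:
Bags: B1 = {0, 1, 4}  B2 = {0, 2, 4}  B3 = {0, 4, 5}  B4 = {0, 3, 4}
Tree: B1–B2, B2–B3, B3–B4

Each bag holds 3 vertices, so the decomposition has width 2, which upper-bounds the treewidth. For the lower bound, the 3 vertices {0, 1, 4} are pairwise adjacent, and any tree decomposition puts a clique entirely inside one bag — forcing width ≥ 2. Combining the bounds, tw(G) = 2.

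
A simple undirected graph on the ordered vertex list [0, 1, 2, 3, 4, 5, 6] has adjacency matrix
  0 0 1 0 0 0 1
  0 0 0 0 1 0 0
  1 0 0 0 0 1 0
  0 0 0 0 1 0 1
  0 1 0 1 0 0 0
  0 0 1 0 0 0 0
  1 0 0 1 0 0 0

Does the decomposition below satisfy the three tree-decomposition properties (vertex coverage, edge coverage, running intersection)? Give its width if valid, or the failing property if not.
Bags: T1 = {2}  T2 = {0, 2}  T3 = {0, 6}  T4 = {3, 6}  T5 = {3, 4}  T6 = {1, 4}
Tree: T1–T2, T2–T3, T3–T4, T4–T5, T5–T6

No — vertex 5 appears in no bag.

A tree decomposition must satisfy three properties: every vertex lies in some bag; for every edge, both endpoints lie together in some bag; and for every vertex, the bags containing it form a connected subtree. Here vertex 5 appears in no bag, so the decomposition is invalid.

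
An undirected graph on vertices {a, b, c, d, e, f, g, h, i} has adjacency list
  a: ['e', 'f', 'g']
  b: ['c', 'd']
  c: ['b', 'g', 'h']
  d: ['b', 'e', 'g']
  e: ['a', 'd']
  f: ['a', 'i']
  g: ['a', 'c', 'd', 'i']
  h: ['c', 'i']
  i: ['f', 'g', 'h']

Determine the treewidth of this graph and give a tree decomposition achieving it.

Treewidth 3.
Bags: B1 = {a, d, e, f}  B2 = {a, d, f, g}  B3 = {d, f, g, i}  B4 = {b, d, g, i}  B5 = {b, c, g, i}  B6 = {b, c, h, i}
Tree: B1–B2, B2–B3, B3–B4, B4–B5, B5–B6

Every bag has size at most 4, so the width is 4 − 1 = 3 and tw(G) ≤ 3. For the lower bound: the 4 vertex sets {a,e,f}, {d}, {g}, {b,c,h,i} are disjoint, each induces a connected subgraph, and every pair is joined by at least one edge of G. Contracting each set to a single vertex therefore yields K_{4} as a minor, and since treewidth is minor-monotone, tw(G) ≥ tw(K_{4}) = 3. Therefore the treewidth is 3.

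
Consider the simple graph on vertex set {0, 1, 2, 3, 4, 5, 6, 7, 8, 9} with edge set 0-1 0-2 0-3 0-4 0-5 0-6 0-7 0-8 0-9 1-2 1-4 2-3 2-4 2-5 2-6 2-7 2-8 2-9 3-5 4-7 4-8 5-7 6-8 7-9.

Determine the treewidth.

A width-3 tree decomposition is:
Bags: B1 = {0, 2, 7, 9}  B2 = {0, 2, 4, 7}  B3 = {0, 1, 2, 4}  B4 = {0, 2, 5, 7}  B5 = {0, 2, 4, 8}  B6 = {0, 2, 6, 8}  B7 = {0, 2, 3, 5}
Tree: B1–B2, B2–B3, B1–B4, B3–B5, B5–B6, B4–B7
Every bag has size at most 4, so the width is 4 − 1 = 3 and tw(G) ≤ 3. For the lower bound, the 4 vertices {0, 2, 3, 5} are pairwise adjacent, and any tree decomposition puts a clique entirely inside one bag — forcing width ≥ 3. Combining the bounds, tw(G) = 3.

3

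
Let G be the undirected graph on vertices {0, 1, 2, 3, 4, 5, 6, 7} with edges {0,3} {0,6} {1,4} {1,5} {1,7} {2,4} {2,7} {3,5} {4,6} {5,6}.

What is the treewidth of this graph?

2

A width-2 tree decomposition is:
Bags: B1 = {2, 4, 7}  B2 = {1, 4, 7}  B3 = {1, 4, 6}  B4 = {1, 5, 6}  B5 = {0, 5, 6}  B6 = {0, 3, 5}
Tree: B1–B2, B2–B3, B3–B4, B4–B5, B5–B6
The largest bag has 3 vertices, giving width 2; this decomposition certifies tw(G) ≤ 2. The edges 2–7–1–4–2 form a cycle, so G is not a tree and its treewidth is at least 2. Therefore the treewidth is 2.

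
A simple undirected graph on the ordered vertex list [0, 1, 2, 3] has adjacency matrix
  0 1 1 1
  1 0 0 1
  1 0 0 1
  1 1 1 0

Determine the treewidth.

2

A width-2 tree decomposition is:
Bags: B1 = {0, 2, 3}  B2 = {0, 1, 3}
Tree: B1–B2
The largest bag has 3 vertices, giving width 2; this decomposition certifies tw(G) ≤ 2. Conversely, {0, 1, 3} is a clique of size 3, and the vertices of any clique must share a bag in every tree decomposition; so some bag has ≥ 3 vertices and tw(G) ≥ 2. Therefore the treewidth is 2.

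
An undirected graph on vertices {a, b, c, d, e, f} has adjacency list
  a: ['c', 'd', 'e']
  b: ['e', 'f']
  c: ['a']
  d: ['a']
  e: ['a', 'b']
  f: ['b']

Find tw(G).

1

A width-1 tree decomposition is:
Bags: B1 = {a, e}  B2 = {a, d}  B3 = {b, e}  B4 = {a, c}  B5 = {b, f}
Tree: B1–B2, B1–B3, B2–B4, B3–B5
Every bag has size at most 2, so the width is 2 − 1 = 1 and tw(G) ≤ 1. Since G has at least one edge (e.g. e–a), it is not an edgeless graph, so tw(G) ≥ 1. The upper and lower bounds meet at 1, so that is the treewidth.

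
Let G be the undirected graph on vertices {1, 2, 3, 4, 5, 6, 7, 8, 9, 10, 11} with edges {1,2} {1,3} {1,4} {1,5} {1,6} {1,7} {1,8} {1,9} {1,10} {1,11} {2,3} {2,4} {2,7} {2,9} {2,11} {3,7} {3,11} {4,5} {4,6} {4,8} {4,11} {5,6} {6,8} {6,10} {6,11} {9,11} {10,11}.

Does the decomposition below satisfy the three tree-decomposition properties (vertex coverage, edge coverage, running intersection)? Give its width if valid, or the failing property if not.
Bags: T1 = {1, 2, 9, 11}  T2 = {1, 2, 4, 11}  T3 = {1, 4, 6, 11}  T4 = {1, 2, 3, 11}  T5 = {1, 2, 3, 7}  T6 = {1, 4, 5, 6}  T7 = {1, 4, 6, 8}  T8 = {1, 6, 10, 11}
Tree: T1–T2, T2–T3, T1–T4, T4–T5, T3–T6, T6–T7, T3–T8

Yes; width 3.

Vertex coverage: the bags together contain {1, 2, 3, 4, 5, 6, 7, 8, 9, 10, 11}, the full vertex set. Edge coverage: each edge of G has both endpoints in at least one bag. Running intersection: for every vertex, the bags containing it form a connected subtree. All three properties hold, so this is a valid tree decomposition of width max|bag| − 1 = 3, and hence tw(G) ≤ 3.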